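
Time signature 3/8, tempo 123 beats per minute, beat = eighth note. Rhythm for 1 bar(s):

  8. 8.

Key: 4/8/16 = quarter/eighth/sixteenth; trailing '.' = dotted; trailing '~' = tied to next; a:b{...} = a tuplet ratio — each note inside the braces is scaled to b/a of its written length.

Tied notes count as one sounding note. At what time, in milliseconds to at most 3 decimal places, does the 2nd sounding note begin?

note 2 onset = 3/2b = 731.707ms

1. 0.0ms @ 0 + 731.707ms (3/2)
2. 731.707ms @ 3/2 + 731.707ms (3/2)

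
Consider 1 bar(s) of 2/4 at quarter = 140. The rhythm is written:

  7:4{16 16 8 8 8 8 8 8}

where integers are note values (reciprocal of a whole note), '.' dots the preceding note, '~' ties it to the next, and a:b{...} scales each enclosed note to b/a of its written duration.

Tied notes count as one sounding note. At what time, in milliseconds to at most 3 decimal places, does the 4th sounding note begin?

note 4 onset = 4/7b = 244.898ms

1. 0.0ms @ 0 + 61.224ms (1/7)
2. 61.224ms @ 1/7 + 61.224ms (1/7)
3. 122.449ms @ 2/7 + 122.449ms (2/7)
4. 244.898ms @ 4/7 + 122.449ms (2/7)
5. 367.347ms @ 6/7 + 122.449ms (2/7)
6. 489.796ms @ 8/7 + 122.449ms (2/7)
7. 612.245ms @ 10/7 + 122.449ms (2/7)
8. 734.694ms @ 12/7 + 122.449ms (2/7)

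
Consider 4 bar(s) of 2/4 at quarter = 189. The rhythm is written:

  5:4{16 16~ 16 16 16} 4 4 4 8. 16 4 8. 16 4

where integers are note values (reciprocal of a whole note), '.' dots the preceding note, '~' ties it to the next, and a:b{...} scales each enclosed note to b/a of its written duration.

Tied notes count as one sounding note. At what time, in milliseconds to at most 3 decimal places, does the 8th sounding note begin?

note 8 onset = 4b = 1269.841ms

1. 0.0ms @ 0 + 63.492ms (1/5)
2. 63.492ms @ 1/5 + 126.984ms (2/5)
3. 190.476ms @ 3/5 + 63.492ms (1/5)
4. 253.968ms @ 4/5 + 63.492ms (1/5)
5. 317.46ms @ 1 + 317.46ms (1)
6. 634.921ms @ 2 + 317.46ms (1)
7. 952.381ms @ 3 + 317.46ms (1)
8. 1269.841ms @ 4 + 238.095ms (3/4)
9. 1507.937ms @ 19/4 + 79.365ms (1/4)
10. 1587.302ms @ 5 + 317.46ms (1)
11. 1904.762ms @ 6 + 238.095ms (3/4)
12. 2142.857ms @ 27/4 + 79.365ms (1/4)
13. 2222.222ms @ 7 + 317.46ms (1)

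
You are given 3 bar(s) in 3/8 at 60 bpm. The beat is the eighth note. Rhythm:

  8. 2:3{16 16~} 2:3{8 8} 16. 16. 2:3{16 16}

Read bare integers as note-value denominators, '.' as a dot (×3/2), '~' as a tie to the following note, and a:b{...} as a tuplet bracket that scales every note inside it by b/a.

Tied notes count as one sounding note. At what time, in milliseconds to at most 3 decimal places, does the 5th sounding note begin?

1. 0.0ms @ 0 + 1500.0ms (3/2)
2. 1500.0ms @ 3/2 + 750.0ms (3/4)
3. 2250.0ms @ 9/4 + 2250.0ms (9/4)
4. 4500.0ms @ 9/2 + 1500.0ms (3/2)
5. 6000.0ms @ 6 + 750.0ms (3/4)
6. 6750.0ms @ 27/4 + 750.0ms (3/4)
7. 7500.0ms @ 15/2 + 750.0ms (3/4)
8. 8250.0ms @ 33/4 + 750.0ms (3/4)

note 5 onset = 6b = 6000.0ms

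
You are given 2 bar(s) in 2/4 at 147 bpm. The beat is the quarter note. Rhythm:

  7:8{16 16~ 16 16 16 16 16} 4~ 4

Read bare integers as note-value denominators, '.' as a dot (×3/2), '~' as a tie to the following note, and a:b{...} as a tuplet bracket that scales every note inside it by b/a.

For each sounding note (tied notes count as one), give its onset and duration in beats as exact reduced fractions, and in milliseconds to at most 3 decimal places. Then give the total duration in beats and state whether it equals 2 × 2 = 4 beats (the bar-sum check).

1) 0.0ms=0b +116.618ms=2/7b
2) 116.618ms=2/7b +233.236ms=4/7b
3) 349.854ms=6/7b +116.618ms=2/7b
4) 466.472ms=8/7b +116.618ms=2/7b
5) 583.09ms=10/7b +116.618ms=2/7b
6) 699.708ms=12/7b +116.618ms=2/7b
7) 816.327ms=2b +816.327ms=2b
Σ=4b of 4 (147bpm 2/4) — PASS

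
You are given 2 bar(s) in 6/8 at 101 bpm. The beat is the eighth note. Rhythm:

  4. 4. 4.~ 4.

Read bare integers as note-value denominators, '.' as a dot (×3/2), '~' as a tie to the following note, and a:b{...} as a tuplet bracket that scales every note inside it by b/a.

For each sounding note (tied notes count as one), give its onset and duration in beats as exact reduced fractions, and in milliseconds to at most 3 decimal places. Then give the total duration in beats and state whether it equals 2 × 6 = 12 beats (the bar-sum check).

1) 0.0ms=0b +1782.178ms=3b
2) 1782.178ms=3b +1782.178ms=3b
3) 3564.356ms=6b +3564.356ms=6b
Σ=12b of 12 (101bpm 6/8) — PASS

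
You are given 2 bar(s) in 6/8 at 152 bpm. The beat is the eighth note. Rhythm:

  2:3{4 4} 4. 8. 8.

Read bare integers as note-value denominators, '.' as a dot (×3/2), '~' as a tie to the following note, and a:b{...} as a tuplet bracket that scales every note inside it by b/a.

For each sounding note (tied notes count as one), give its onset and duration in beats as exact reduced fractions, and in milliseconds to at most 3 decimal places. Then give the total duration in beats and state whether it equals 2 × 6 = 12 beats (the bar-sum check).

1) 0.0ms=0b +1184.211ms=3b
2) 1184.211ms=3b +1184.211ms=3b
3) 2368.421ms=6b +1184.211ms=3b
4) 3552.632ms=9b +592.105ms=3/2b
5) 4144.737ms=21/2b +592.105ms=3/2b
Σ=12b of 12 (152bpm 6/8) — PASS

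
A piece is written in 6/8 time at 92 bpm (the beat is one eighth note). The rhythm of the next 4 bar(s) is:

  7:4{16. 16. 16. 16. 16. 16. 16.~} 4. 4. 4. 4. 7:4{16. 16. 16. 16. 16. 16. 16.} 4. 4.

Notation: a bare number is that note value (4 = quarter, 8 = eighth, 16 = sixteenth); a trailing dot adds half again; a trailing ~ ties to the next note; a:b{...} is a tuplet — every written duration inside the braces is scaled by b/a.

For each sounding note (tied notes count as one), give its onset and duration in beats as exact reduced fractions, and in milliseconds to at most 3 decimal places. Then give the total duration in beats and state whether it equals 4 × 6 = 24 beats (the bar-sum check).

1) 0.0ms=0b +279.503ms=3/7b
2) 279.503ms=3/7b +279.503ms=3/7b
3) 559.006ms=6/7b +279.503ms=3/7b
4) 838.509ms=9/7b +279.503ms=3/7b
5) 1118.012ms=12/7b +279.503ms=3/7b
6) 1397.516ms=15/7b +279.503ms=3/7b
7) 1677.019ms=18/7b +2236.025ms=24/7b
8) 3913.043ms=6b +1956.522ms=3b
9) 5869.565ms=9b +1956.522ms=3b
10) 7826.087ms=12b +1956.522ms=3b
11) 9782.609ms=15b +279.503ms=3/7b
12) 10062.112ms=108/7b +279.503ms=3/7b
13) 10341.615ms=111/7b +279.503ms=3/7b
14) 10621.118ms=114/7b +279.503ms=3/7b
15) 10900.621ms=117/7b +279.503ms=3/7b
16) 11180.124ms=120/7b +279.503ms=3/7b
17) 11459.627ms=123/7b +279.503ms=3/7b
18) 11739.13ms=18b +1956.522ms=3b
19) 13695.652ms=21b +1956.522ms=3b
Σ=24b of 24 (92bpm 6/8) — PASS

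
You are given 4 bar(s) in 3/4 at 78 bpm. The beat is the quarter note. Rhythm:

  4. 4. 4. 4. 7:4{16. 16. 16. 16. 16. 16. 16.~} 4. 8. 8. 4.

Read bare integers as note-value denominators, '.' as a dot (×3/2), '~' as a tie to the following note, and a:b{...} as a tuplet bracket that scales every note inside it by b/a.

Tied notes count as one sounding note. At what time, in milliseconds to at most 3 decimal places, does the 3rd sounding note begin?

note 3 onset = 3b = 2307.692ms

1. 0.0ms @ 0 + 1153.846ms (3/2)
2. 1153.846ms @ 3/2 + 1153.846ms (3/2)
3. 2307.692ms @ 3 + 1153.846ms (3/2)
4. 3461.538ms @ 9/2 + 1153.846ms (3/2)
5. 4615.385ms @ 6 + 164.835ms (3/14)
6. 4780.22ms @ 87/14 + 164.835ms (3/14)
7. 4945.055ms @ 45/7 + 164.835ms (3/14)
8. 5109.89ms @ 93/14 + 164.835ms (3/14)
9. 5274.725ms @ 48/7 + 164.835ms (3/14)
10. 5439.56ms @ 99/14 + 164.835ms (3/14)
11. 5604.396ms @ 51/7 + 1318.681ms (12/7)
12. 6923.077ms @ 9 + 576.923ms (3/4)
13. 7500.0ms @ 39/4 + 576.923ms (3/4)
14. 8076.923ms @ 21/2 + 1153.846ms (3/2)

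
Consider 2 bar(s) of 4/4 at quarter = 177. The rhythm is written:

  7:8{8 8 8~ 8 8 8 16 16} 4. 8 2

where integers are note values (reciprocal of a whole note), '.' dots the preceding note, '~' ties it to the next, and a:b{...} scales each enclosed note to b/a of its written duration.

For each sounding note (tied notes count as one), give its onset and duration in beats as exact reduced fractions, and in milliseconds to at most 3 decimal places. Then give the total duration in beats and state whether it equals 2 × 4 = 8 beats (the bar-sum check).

1) 0.0ms=0b +193.705ms=4/7b
2) 193.705ms=4/7b +193.705ms=4/7b
3) 387.409ms=8/7b +387.409ms=8/7b
4) 774.818ms=16/7b +193.705ms=4/7b
5) 968.523ms=20/7b +193.705ms=4/7b
6) 1162.228ms=24/7b +96.852ms=2/7b
7) 1259.08ms=26/7b +96.852ms=2/7b
8) 1355.932ms=4b +508.475ms=3/2b
9) 1864.407ms=11/2b +169.492ms=1/2b
10) 2033.898ms=6b +677.966ms=2b
Σ=8b of 8 (177bpm 4/4) — PASS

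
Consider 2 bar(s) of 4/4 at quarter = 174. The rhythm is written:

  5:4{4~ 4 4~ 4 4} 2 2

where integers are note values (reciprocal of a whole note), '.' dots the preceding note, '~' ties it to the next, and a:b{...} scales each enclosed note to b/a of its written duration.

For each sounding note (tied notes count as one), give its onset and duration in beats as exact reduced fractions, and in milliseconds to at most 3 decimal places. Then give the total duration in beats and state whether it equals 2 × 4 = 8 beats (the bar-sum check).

1) 0.0ms=0b +551.724ms=8/5b
2) 551.724ms=8/5b +551.724ms=8/5b
3) 1103.448ms=16/5b +275.862ms=4/5b
4) 1379.31ms=4b +689.655ms=2b
5) 2068.966ms=6b +689.655ms=2b
Σ=8b of 8 (174bpm 4/4) — PASS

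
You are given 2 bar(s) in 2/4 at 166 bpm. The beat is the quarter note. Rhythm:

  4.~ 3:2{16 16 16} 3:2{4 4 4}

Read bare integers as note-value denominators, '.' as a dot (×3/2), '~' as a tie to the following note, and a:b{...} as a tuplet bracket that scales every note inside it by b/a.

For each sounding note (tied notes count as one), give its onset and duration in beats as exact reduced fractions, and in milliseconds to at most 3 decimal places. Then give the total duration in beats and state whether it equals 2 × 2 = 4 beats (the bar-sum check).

1) 0.0ms=0b +602.41ms=5/3b
2) 602.41ms=5/3b +60.241ms=1/6b
3) 662.651ms=11/6b +60.241ms=1/6b
4) 722.892ms=2b +240.964ms=2/3b
5) 963.855ms=8/3b +240.964ms=2/3b
6) 1204.819ms=10/3b +240.964ms=2/3b
Σ=4b of 4 (166bpm 2/4) — PASS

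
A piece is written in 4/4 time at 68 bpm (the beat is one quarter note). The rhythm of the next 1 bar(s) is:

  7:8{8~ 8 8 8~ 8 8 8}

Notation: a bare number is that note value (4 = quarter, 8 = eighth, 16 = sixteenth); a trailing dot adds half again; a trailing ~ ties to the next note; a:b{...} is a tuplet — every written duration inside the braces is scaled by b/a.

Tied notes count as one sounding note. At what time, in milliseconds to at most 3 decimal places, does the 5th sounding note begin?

1. 0.0ms @ 0 + 1008.403ms (8/7)
2. 1008.403ms @ 8/7 + 504.202ms (4/7)
3. 1512.605ms @ 12/7 + 1008.403ms (8/7)
4. 2521.008ms @ 20/7 + 504.202ms (4/7)
5. 3025.21ms @ 24/7 + 504.202ms (4/7)

note 5 onset = 24/7b = 3025.21ms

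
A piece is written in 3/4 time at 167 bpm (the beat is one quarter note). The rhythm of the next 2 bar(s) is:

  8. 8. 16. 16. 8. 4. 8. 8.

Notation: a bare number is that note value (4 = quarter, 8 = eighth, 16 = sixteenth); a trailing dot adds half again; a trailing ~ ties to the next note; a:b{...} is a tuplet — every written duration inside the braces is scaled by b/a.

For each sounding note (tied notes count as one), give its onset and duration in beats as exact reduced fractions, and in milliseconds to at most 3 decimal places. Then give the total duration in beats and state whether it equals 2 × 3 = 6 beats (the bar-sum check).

1) 0.0ms=0b +269.461ms=3/4b
2) 269.461ms=3/4b +269.461ms=3/4b
3) 538.922ms=3/2b +134.731ms=3/8b
4) 673.653ms=15/8b +134.731ms=3/8b
5) 808.383ms=9/4b +269.461ms=3/4b
6) 1077.844ms=3b +538.922ms=3/2b
7) 1616.766ms=9/2b +269.461ms=3/4b
8) 1886.228ms=21/4b +269.461ms=3/4b
Σ=6b of 6 (167bpm 3/4) — PASS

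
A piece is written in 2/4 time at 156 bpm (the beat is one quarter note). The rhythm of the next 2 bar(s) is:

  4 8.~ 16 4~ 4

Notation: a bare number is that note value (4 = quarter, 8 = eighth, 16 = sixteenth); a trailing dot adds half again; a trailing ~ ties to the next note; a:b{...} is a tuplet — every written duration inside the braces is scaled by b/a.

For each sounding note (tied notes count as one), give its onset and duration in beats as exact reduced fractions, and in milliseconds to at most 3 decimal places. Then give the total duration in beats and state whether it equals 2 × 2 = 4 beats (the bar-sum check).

1) 0.0ms=0b +384.615ms=1b
2) 384.615ms=1b +384.615ms=1b
3) 769.231ms=2b +769.231ms=2b
Σ=4b of 4 (156bpm 2/4) — PASS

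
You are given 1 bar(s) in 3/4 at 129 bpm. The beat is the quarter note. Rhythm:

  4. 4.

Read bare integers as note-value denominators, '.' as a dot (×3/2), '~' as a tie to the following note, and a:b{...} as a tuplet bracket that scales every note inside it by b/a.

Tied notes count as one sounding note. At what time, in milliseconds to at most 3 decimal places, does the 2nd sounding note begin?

note 2 onset = 3/2b = 697.674ms

1. 0.0ms @ 0 + 697.674ms (3/2)
2. 697.674ms @ 3/2 + 697.674ms (3/2)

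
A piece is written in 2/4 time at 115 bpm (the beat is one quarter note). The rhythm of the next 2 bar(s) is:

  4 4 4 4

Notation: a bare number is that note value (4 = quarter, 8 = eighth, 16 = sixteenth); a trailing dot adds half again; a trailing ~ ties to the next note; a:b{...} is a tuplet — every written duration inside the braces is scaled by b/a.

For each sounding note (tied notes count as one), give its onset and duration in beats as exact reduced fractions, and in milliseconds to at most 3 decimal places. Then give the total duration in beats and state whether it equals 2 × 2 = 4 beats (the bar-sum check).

1) 0.0ms=0b +521.739ms=1b
2) 521.739ms=1b +521.739ms=1b
3) 1043.478ms=2b +521.739ms=1b
4) 1565.217ms=3b +521.739ms=1b
Σ=4b of 4 (115bpm 2/4) — PASS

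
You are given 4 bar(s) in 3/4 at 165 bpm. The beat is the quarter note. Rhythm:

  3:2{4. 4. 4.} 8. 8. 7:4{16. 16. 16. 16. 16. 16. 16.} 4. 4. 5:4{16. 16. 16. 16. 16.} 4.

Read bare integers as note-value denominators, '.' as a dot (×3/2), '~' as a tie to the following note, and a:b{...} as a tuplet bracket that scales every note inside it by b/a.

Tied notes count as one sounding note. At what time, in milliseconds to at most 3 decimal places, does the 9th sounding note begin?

1. 0.0ms @ 0 + 363.636ms (1)
2. 363.636ms @ 1 + 363.636ms (1)
3. 727.273ms @ 2 + 363.636ms (1)
4. 1090.909ms @ 3 + 272.727ms (3/4)
5. 1363.636ms @ 15/4 + 272.727ms (3/4)
6. 1636.364ms @ 9/2 + 77.922ms (3/14)
7. 1714.286ms @ 33/7 + 77.922ms (3/14)
8. 1792.208ms @ 69/14 + 77.922ms (3/14)
9. 1870.13ms @ 36/7 + 77.922ms (3/14)
10. 1948.052ms @ 75/14 + 77.922ms (3/14)
11. 2025.974ms @ 39/7 + 77.922ms (3/14)
12. 2103.896ms @ 81/14 + 77.922ms (3/14)
13. 2181.818ms @ 6 + 545.455ms (3/2)
14. 2727.273ms @ 15/2 + 545.455ms (3/2)
15. 3272.727ms @ 9 + 109.091ms (3/10)
16. 3381.818ms @ 93/10 + 109.091ms (3/10)
17. 3490.909ms @ 48/5 + 109.091ms (3/10)
18. 3600.0ms @ 99/10 + 109.091ms (3/10)
19. 3709.091ms @ 51/5 + 109.091ms (3/10)
20. 3818.182ms @ 21/2 + 545.455ms (3/2)

note 9 onset = 36/7b = 1870.13ms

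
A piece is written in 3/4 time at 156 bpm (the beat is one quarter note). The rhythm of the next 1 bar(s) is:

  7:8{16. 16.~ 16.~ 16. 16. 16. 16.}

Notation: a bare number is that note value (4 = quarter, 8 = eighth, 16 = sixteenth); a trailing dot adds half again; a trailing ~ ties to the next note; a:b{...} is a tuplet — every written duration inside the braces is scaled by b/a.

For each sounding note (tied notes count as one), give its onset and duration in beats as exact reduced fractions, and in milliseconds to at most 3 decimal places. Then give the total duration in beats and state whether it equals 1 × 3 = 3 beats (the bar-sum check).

1) 0.0ms=0b +164.835ms=3/7b
2) 164.835ms=3/7b +494.505ms=9/7b
3) 659.341ms=12/7b +164.835ms=3/7b
4) 824.176ms=15/7b +164.835ms=3/7b
5) 989.011ms=18/7b +164.835ms=3/7b
Σ=3b of 3 (156bpm 3/4) — PASS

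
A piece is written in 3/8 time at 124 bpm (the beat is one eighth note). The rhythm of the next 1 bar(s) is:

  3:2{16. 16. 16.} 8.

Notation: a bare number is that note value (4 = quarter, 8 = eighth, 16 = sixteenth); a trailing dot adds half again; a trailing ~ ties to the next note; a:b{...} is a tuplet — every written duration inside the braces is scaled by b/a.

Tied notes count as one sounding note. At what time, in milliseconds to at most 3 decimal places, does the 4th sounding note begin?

1. 0.0ms @ 0 + 241.935ms (1/2)
2. 241.935ms @ 1/2 + 241.935ms (1/2)
3. 483.871ms @ 1 + 241.935ms (1/2)
4. 725.806ms @ 3/2 + 725.806ms (3/2)

note 4 onset = 3/2b = 725.806ms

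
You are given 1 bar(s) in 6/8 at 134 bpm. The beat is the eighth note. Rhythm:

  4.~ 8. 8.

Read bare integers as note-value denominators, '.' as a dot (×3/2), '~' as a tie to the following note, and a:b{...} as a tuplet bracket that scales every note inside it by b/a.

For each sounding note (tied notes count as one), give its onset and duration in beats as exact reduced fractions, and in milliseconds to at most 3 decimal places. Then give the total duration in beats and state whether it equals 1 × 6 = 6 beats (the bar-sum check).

1) 0.0ms=0b +2014.925ms=9/2b
2) 2014.925ms=9/2b +671.642ms=3/2b
Σ=6b of 6 (134bpm 6/8) — PASS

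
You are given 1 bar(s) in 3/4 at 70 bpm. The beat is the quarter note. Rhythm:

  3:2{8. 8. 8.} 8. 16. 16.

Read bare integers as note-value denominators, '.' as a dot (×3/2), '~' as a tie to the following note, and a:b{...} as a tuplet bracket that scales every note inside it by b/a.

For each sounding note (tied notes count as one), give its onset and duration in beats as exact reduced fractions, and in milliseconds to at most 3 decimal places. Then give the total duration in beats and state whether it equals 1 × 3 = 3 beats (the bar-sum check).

1) 0.0ms=0b +428.571ms=1/2b
2) 428.571ms=1/2b +428.571ms=1/2b
3) 857.143ms=1b +428.571ms=1/2b
4) 1285.714ms=3/2b +642.857ms=3/4b
5) 1928.571ms=9/4b +321.429ms=3/8b
6) 2250.0ms=21/8b +321.429ms=3/8b
Σ=3b of 3 (70bpm 3/4) — PASS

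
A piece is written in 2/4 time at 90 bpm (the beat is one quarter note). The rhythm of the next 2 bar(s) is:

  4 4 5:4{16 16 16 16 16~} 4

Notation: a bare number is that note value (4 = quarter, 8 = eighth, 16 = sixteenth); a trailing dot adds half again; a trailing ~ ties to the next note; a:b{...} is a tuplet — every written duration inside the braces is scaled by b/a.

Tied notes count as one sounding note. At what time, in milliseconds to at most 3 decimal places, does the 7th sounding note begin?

1. 0.0ms @ 0 + 666.667ms (1)
2. 666.667ms @ 1 + 666.667ms (1)
3. 1333.333ms @ 2 + 133.333ms (1/5)
4. 1466.667ms @ 11/5 + 133.333ms (1/5)
5. 1600.0ms @ 12/5 + 133.333ms (1/5)
6. 1733.333ms @ 13/5 + 133.333ms (1/5)
7. 1866.667ms @ 14/5 + 800.0ms (6/5)

note 7 onset = 14/5b = 1866.667ms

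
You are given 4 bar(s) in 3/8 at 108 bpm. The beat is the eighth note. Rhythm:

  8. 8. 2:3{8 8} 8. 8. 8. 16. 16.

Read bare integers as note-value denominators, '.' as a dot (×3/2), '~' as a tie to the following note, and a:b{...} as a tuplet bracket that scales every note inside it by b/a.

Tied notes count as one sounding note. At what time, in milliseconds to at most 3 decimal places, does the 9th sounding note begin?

1. 0.0ms @ 0 + 833.333ms (3/2)
2. 833.333ms @ 3/2 + 833.333ms (3/2)
3. 1666.667ms @ 3 + 833.333ms (3/2)
4. 2500.0ms @ 9/2 + 833.333ms (3/2)
5. 3333.333ms @ 6 + 833.333ms (3/2)
6. 4166.667ms @ 15/2 + 833.333ms (3/2)
7. 5000.0ms @ 9 + 833.333ms (3/2)
8. 5833.333ms @ 21/2 + 416.667ms (3/4)
9. 6250.0ms @ 45/4 + 416.667ms (3/4)

note 9 onset = 45/4b = 6250.0ms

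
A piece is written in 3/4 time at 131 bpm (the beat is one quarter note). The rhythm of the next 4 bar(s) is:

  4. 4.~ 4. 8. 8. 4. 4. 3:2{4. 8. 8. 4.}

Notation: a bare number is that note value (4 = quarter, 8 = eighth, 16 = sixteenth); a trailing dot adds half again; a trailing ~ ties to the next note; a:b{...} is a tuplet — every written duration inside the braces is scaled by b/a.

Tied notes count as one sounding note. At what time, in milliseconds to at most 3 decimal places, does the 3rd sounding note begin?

note 3 onset = 9/2b = 2061.069ms

1. 0.0ms @ 0 + 687.023ms (3/2)
2. 687.023ms @ 3/2 + 1374.046ms (3)
3. 2061.069ms @ 9/2 + 343.511ms (3/4)
4. 2404.58ms @ 21/4 + 343.511ms (3/4)
5. 2748.092ms @ 6 + 687.023ms (3/2)
6. 3435.115ms @ 15/2 + 687.023ms (3/2)
7. 4122.137ms @ 9 + 458.015ms (1)
8. 4580.153ms @ 10 + 229.008ms (1/2)
9. 4809.16ms @ 21/2 + 229.008ms (1/2)
10. 5038.168ms @ 11 + 458.015ms (1)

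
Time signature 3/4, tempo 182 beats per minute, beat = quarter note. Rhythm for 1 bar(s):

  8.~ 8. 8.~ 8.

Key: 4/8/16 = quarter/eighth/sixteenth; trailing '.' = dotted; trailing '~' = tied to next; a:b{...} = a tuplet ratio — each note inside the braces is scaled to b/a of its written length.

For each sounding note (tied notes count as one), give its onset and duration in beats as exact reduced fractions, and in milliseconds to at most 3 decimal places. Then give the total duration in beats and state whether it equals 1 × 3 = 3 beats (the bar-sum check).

1) 0.0ms=0b +494.505ms=3/2b
2) 494.505ms=3/2b +494.505ms=3/2b
Σ=3b of 3 (182bpm 3/4) — PASS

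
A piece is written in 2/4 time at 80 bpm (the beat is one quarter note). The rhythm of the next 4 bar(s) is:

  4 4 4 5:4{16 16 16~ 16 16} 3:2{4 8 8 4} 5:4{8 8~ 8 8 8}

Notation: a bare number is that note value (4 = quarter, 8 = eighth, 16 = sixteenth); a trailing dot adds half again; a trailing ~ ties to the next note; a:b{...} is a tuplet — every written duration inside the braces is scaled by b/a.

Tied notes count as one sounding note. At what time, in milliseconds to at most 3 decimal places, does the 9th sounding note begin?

note 9 onset = 14/3b = 3500.0ms

1. 0.0ms @ 0 + 750.0ms (1)
2. 750.0ms @ 1 + 750.0ms (1)
3. 1500.0ms @ 2 + 750.0ms (1)
4. 2250.0ms @ 3 + 150.0ms (1/5)
5. 2400.0ms @ 16/5 + 150.0ms (1/5)
6. 2550.0ms @ 17/5 + 300.0ms (2/5)
7. 2850.0ms @ 19/5 + 150.0ms (1/5)
8. 3000.0ms @ 4 + 500.0ms (2/3)
9. 3500.0ms @ 14/3 + 250.0ms (1/3)
10. 3750.0ms @ 5 + 250.0ms (1/3)
11. 4000.0ms @ 16/3 + 500.0ms (2/3)
12. 4500.0ms @ 6 + 300.0ms (2/5)
13. 4800.0ms @ 32/5 + 600.0ms (4/5)
14. 5400.0ms @ 36/5 + 300.0ms (2/5)
15. 5700.0ms @ 38/5 + 300.0ms (2/5)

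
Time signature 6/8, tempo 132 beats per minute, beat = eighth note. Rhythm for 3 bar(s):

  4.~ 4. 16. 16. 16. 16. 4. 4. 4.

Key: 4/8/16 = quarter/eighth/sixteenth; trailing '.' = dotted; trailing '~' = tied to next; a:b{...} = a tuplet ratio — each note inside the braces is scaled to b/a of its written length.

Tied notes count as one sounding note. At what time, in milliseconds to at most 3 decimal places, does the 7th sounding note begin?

1. 0.0ms @ 0 + 2727.273ms (6)
2. 2727.273ms @ 6 + 340.909ms (3/4)
3. 3068.182ms @ 27/4 + 340.909ms (3/4)
4. 3409.091ms @ 15/2 + 340.909ms (3/4)
5. 3750.0ms @ 33/4 + 340.909ms (3/4)
6. 4090.909ms @ 9 + 1363.636ms (3)
7. 5454.545ms @ 12 + 1363.636ms (3)
8. 6818.182ms @ 15 + 1363.636ms (3)

note 7 onset = 12b = 5454.545ms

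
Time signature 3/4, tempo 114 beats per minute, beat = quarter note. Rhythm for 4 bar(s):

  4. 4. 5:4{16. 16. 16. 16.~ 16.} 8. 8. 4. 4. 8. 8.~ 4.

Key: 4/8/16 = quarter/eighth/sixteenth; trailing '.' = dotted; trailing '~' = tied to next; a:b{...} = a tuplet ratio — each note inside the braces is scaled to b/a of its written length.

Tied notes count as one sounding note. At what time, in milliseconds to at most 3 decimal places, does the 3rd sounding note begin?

1. 0.0ms @ 0 + 789.474ms (3/2)
2. 789.474ms @ 3/2 + 789.474ms (3/2)
3. 1578.947ms @ 3 + 157.895ms (3/10)
4. 1736.842ms @ 33/10 + 157.895ms (3/10)
5. 1894.737ms @ 18/5 + 157.895ms (3/10)
6. 2052.632ms @ 39/10 + 315.789ms (3/5)
7. 2368.421ms @ 9/2 + 394.737ms (3/4)
8. 2763.158ms @ 21/4 + 394.737ms (3/4)
9. 3157.895ms @ 6 + 789.474ms (3/2)
10. 3947.368ms @ 15/2 + 789.474ms (3/2)
11. 4736.842ms @ 9 + 394.737ms (3/4)
12. 5131.579ms @ 39/4 + 1184.211ms (9/4)

note 3 onset = 3b = 1578.947ms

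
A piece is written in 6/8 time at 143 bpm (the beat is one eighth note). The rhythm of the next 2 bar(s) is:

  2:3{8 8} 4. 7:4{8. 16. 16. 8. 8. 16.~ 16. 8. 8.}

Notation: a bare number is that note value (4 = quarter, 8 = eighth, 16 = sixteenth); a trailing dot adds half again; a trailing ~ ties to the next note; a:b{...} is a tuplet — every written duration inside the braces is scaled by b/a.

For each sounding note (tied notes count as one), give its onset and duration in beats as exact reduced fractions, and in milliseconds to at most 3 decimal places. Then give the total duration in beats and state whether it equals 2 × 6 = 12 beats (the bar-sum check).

1) 0.0ms=0b +629.371ms=3/2b
2) 629.371ms=3/2b +629.371ms=3/2b
3) 1258.741ms=3b +1258.741ms=3b
4) 2517.483ms=6b +359.64ms=6/7b
5) 2877.123ms=48/7b +179.82ms=3/7b
6) 3056.943ms=51/7b +179.82ms=3/7b
7) 3236.763ms=54/7b +359.64ms=6/7b
8) 3596.404ms=60/7b +359.64ms=6/7b
9) 3956.044ms=66/7b +359.64ms=6/7b
10) 4315.684ms=72/7b +359.64ms=6/7b
11) 4675.325ms=78/7b +359.64ms=6/7b
Σ=12b of 12 (143bpm 6/8) — PASS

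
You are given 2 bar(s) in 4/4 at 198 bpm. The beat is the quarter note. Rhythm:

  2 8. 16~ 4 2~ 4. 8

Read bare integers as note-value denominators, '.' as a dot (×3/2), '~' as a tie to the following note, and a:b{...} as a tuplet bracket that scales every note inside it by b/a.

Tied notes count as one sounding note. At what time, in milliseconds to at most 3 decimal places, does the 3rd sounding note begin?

1. 0.0ms @ 0 + 606.061ms (2)
2. 606.061ms @ 2 + 227.273ms (3/4)
3. 833.333ms @ 11/4 + 378.788ms (5/4)
4. 1212.121ms @ 4 + 1060.606ms (7/2)
5. 2272.727ms @ 15/2 + 151.515ms (1/2)

note 3 onset = 11/4b = 833.333ms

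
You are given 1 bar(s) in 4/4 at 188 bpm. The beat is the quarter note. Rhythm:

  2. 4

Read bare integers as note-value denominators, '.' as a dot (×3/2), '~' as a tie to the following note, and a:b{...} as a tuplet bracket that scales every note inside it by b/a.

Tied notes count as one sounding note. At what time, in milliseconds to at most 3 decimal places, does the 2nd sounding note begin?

1. 0.0ms @ 0 + 957.447ms (3)
2. 957.447ms @ 3 + 319.149ms (1)

note 2 onset = 3b = 957.447ms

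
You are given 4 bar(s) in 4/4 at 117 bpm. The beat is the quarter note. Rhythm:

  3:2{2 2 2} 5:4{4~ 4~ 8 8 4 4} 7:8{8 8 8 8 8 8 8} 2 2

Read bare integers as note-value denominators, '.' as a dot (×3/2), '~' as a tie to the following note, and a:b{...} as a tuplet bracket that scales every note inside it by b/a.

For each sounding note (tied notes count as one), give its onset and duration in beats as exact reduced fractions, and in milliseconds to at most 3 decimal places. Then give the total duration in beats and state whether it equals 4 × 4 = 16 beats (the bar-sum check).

1) 0.0ms=0b +683.761ms=4/3b
2) 683.761ms=4/3b +683.761ms=4/3b
3) 1367.521ms=8/3b +683.761ms=4/3b
4) 2051.282ms=4b +1025.641ms=2b
5) 3076.923ms=6b +205.128ms=2/5b
6) 3282.051ms=32/5b +410.256ms=4/5b
7) 3692.308ms=36/5b +410.256ms=4/5b
8) 4102.564ms=8b +293.04ms=4/7b
9) 4395.604ms=60/7b +293.04ms=4/7b
10) 4688.645ms=64/7b +293.04ms=4/7b
11) 4981.685ms=68/7b +293.04ms=4/7b
12) 5274.725ms=72/7b +293.04ms=4/7b
13) 5567.766ms=76/7b +293.04ms=4/7b
14) 5860.806ms=80/7b +293.04ms=4/7b
15) 6153.846ms=12b +1025.641ms=2b
16) 7179.487ms=14b +1025.641ms=2b
Σ=16b of 16 (117bpm 4/4) — PASS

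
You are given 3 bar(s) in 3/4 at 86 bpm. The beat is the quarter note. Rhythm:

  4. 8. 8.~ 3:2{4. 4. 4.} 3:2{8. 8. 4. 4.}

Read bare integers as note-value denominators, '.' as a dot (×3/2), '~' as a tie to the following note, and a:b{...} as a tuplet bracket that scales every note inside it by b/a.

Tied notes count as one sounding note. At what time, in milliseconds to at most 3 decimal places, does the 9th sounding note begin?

note 9 onset = 8b = 5581.395ms

1. 0.0ms @ 0 + 1046.512ms (3/2)
2. 1046.512ms @ 3/2 + 523.256ms (3/4)
3. 1569.767ms @ 9/4 + 1220.93ms (7/4)
4. 2790.698ms @ 4 + 697.674ms (1)
5. 3488.372ms @ 5 + 697.674ms (1)
6. 4186.047ms @ 6 + 348.837ms (1/2)
7. 4534.884ms @ 13/2 + 348.837ms (1/2)
8. 4883.721ms @ 7 + 697.674ms (1)
9. 5581.395ms @ 8 + 697.674ms (1)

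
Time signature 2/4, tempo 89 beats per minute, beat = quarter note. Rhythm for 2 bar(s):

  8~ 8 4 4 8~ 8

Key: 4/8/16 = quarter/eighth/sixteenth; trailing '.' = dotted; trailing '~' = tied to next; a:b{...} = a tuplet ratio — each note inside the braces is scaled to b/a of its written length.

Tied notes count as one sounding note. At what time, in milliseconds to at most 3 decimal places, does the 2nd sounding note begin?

note 2 onset = 1b = 674.157ms

1. 0.0ms @ 0 + 674.157ms (1)
2. 674.157ms @ 1 + 674.157ms (1)
3. 1348.315ms @ 2 + 674.157ms (1)
4. 2022.472ms @ 3 + 674.157ms (1)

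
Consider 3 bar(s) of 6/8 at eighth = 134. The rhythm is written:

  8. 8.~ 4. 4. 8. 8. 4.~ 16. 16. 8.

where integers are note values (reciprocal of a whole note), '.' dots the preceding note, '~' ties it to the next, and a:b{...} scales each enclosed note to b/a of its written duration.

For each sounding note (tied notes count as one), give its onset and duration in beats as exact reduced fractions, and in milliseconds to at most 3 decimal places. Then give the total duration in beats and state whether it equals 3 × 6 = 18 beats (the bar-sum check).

1) 0.0ms=0b +671.642ms=3/2b
2) 671.642ms=3/2b +2014.925ms=9/2b
3) 2686.567ms=6b +1343.284ms=3b
4) 4029.851ms=9b +671.642ms=3/2b
5) 4701.493ms=21/2b +671.642ms=3/2b
6) 5373.134ms=12b +1679.104ms=15/4b
7) 7052.239ms=63/4b +335.821ms=3/4b
8) 7388.06ms=33/2b +671.642ms=3/2b
Σ=18b of 18 (134bpm 6/8) — PASS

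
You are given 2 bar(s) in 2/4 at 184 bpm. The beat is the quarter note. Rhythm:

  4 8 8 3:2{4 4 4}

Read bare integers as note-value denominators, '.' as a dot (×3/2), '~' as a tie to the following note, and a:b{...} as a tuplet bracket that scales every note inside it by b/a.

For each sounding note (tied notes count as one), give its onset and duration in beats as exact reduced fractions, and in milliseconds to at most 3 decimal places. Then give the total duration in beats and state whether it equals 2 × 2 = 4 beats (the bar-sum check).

1) 0.0ms=0b +326.087ms=1b
2) 326.087ms=1b +163.043ms=1/2b
3) 489.13ms=3/2b +163.043ms=1/2b
4) 652.174ms=2b +217.391ms=2/3b
5) 869.565ms=8/3b +217.391ms=2/3b
6) 1086.957ms=10/3b +217.391ms=2/3b
Σ=4b of 4 (184bpm 2/4) — PASS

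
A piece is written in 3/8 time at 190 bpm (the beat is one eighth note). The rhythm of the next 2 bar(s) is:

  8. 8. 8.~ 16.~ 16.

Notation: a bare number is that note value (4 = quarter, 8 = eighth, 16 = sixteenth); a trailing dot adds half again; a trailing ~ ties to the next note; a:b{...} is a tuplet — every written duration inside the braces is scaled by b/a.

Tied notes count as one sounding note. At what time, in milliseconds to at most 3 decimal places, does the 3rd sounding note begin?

1. 0.0ms @ 0 + 473.684ms (3/2)
2. 473.684ms @ 3/2 + 473.684ms (3/2)
3. 947.368ms @ 3 + 947.368ms (3)

note 3 onset = 3b = 947.368ms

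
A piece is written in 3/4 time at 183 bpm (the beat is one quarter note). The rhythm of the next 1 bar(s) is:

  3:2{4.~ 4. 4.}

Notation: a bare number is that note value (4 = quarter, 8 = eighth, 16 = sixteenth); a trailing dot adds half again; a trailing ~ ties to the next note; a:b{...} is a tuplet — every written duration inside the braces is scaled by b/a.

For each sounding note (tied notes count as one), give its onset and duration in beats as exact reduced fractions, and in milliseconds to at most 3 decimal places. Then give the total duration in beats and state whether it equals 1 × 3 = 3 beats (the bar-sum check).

1) 0.0ms=0b +655.738ms=2b
2) 655.738ms=2b +327.869ms=1b
Σ=3b of 3 (183bpm 3/4) — PASS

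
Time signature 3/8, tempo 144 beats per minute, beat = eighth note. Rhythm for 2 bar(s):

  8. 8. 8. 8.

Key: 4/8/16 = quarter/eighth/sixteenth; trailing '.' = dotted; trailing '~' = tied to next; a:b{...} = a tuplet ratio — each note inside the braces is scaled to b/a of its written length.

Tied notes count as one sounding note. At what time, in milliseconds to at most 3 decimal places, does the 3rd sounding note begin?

1. 0.0ms @ 0 + 625.0ms (3/2)
2. 625.0ms @ 3/2 + 625.0ms (3/2)
3. 1250.0ms @ 3 + 625.0ms (3/2)
4. 1875.0ms @ 9/2 + 625.0ms (3/2)

note 3 onset = 3b = 1250.0ms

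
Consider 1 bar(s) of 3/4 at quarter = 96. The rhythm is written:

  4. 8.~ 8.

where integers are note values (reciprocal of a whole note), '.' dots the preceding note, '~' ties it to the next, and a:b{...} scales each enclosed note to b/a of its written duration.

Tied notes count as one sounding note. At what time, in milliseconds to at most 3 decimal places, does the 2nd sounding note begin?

1. 0.0ms @ 0 + 937.5ms (3/2)
2. 937.5ms @ 3/2 + 937.5ms (3/2)

note 2 onset = 3/2b = 937.5ms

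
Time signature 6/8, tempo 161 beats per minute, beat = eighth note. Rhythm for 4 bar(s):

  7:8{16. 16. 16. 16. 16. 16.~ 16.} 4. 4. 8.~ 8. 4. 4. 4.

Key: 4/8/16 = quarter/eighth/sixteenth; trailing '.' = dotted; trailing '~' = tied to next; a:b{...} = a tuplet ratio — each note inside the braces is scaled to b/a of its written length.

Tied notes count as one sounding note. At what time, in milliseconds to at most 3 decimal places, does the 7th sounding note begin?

note 7 onset = 6b = 2236.025ms

1. 0.0ms @ 0 + 319.432ms (6/7)
2. 319.432ms @ 6/7 + 319.432ms (6/7)
3. 638.864ms @ 12/7 + 319.432ms (6/7)
4. 958.296ms @ 18/7 + 319.432ms (6/7)
5. 1277.728ms @ 24/7 + 319.432ms (6/7)
6. 1597.161ms @ 30/7 + 638.864ms (12/7)
7. 2236.025ms @ 6 + 1118.012ms (3)
8. 3354.037ms @ 9 + 1118.012ms (3)
9. 4472.05ms @ 12 + 1118.012ms (3)
10. 5590.062ms @ 15 + 1118.012ms (3)
11. 6708.075ms @ 18 + 1118.012ms (3)
12. 7826.087ms @ 21 + 1118.012ms (3)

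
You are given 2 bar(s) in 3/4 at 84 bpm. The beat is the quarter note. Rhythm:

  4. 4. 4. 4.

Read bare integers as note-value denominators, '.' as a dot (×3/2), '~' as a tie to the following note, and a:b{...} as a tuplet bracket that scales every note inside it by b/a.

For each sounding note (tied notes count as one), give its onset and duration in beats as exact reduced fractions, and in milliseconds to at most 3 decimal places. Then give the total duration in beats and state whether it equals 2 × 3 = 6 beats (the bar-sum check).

1) 0.0ms=0b +1071.429ms=3/2b
2) 1071.429ms=3/2b +1071.429ms=3/2b
3) 2142.857ms=3b +1071.429ms=3/2b
4) 3214.286ms=9/2b +1071.429ms=3/2b
Σ=6b of 6 (84bpm 3/4) — PASS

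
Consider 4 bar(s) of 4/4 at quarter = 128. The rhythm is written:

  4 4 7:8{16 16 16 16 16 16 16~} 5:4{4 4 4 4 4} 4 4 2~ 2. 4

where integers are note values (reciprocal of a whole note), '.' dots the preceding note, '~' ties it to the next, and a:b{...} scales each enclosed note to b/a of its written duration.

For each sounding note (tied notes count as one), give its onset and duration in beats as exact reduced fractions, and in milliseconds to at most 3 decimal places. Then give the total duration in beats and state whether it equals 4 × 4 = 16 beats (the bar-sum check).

1) 0.0ms=0b +468.75ms=1b
2) 468.75ms=1b +468.75ms=1b
3) 937.5ms=2b +133.929ms=2/7b
4) 1071.429ms=16/7b +133.929ms=2/7b
5) 1205.357ms=18/7b +133.929ms=2/7b
6) 1339.286ms=20/7b +133.929ms=2/7b
7) 1473.214ms=22/7b +133.929ms=2/7b
8) 1607.143ms=24/7b +133.929ms=2/7b
9) 1741.071ms=26/7b +508.929ms=38/35b
10) 2250.0ms=24/5b +375.0ms=4/5b
11) 2625.0ms=28/5b +375.0ms=4/5b
12) 3000.0ms=32/5b +375.0ms=4/5b
13) 3375.0ms=36/5b +375.0ms=4/5b
14) 3750.0ms=8b +468.75ms=1b
15) 4218.75ms=9b +468.75ms=1b
16) 4687.5ms=10b +2343.75ms=5b
17) 7031.25ms=15b +468.75ms=1b
Σ=16b of 16 (128bpm 4/4) — PASS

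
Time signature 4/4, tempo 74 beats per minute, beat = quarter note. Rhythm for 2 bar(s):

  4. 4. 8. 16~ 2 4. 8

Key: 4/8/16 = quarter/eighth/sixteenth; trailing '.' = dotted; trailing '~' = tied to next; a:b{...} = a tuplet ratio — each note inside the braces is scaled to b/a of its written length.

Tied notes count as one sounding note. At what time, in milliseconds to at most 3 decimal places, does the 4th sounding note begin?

note 4 onset = 15/4b = 3040.541ms

1. 0.0ms @ 0 + 1216.216ms (3/2)
2. 1216.216ms @ 3/2 + 1216.216ms (3/2)
3. 2432.432ms @ 3 + 608.108ms (3/4)
4. 3040.541ms @ 15/4 + 1824.324ms (9/4)
5. 4864.865ms @ 6 + 1216.216ms (3/2)
6. 6081.081ms @ 15/2 + 405.405ms (1/2)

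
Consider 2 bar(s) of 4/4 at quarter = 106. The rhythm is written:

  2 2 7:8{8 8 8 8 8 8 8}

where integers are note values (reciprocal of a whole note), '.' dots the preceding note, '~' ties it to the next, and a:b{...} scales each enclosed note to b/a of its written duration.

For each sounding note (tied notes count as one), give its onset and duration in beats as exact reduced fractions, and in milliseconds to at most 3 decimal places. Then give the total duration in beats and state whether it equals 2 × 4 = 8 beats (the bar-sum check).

1) 0.0ms=0b +1132.075ms=2b
2) 1132.075ms=2b +1132.075ms=2b
3) 2264.151ms=4b +323.45ms=4/7b
4) 2587.601ms=32/7b +323.45ms=4/7b
5) 2911.051ms=36/7b +323.45ms=4/7b
6) 3234.501ms=40/7b +323.45ms=4/7b
7) 3557.951ms=44/7b +323.45ms=4/7b
8) 3881.402ms=48/7b +323.45ms=4/7b
9) 4204.852ms=52/7b +323.45ms=4/7b
Σ=8b of 8 (106bpm 4/4) — PASS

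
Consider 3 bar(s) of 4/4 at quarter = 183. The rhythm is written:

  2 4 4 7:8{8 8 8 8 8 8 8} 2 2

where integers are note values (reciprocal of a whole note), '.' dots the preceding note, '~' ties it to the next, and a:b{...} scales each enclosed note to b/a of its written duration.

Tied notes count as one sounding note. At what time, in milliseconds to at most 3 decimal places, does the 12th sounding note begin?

note 12 onset = 10b = 3278.689ms

1. 0.0ms @ 0 + 655.738ms (2)
2. 655.738ms @ 2 + 327.869ms (1)
3. 983.607ms @ 3 + 327.869ms (1)
4. 1311.475ms @ 4 + 187.354ms (4/7)
5. 1498.829ms @ 32/7 + 187.354ms (4/7)
6. 1686.183ms @ 36/7 + 187.354ms (4/7)
7. 1873.536ms @ 40/7 + 187.354ms (4/7)
8. 2060.89ms @ 44/7 + 187.354ms (4/7)
9. 2248.244ms @ 48/7 + 187.354ms (4/7)
10. 2435.597ms @ 52/7 + 187.354ms (4/7)
11. 2622.951ms @ 8 + 655.738ms (2)
12. 3278.689ms @ 10 + 655.738ms (2)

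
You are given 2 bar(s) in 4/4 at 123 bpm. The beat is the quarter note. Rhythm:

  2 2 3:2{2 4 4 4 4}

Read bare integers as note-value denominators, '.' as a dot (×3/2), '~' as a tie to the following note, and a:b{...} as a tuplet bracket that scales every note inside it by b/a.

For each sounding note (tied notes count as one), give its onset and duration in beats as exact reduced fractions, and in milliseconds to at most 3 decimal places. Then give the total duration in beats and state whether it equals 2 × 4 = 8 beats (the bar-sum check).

1) 0.0ms=0b +975.61ms=2b
2) 975.61ms=2b +975.61ms=2b
3) 1951.22ms=4b +650.407ms=4/3b
4) 2601.626ms=16/3b +325.203ms=2/3b
5) 2926.829ms=6b +325.203ms=2/3b
6) 3252.033ms=20/3b +325.203ms=2/3b
7) 3577.236ms=22/3b +325.203ms=2/3b
Σ=8b of 8 (123bpm 4/4) — PASS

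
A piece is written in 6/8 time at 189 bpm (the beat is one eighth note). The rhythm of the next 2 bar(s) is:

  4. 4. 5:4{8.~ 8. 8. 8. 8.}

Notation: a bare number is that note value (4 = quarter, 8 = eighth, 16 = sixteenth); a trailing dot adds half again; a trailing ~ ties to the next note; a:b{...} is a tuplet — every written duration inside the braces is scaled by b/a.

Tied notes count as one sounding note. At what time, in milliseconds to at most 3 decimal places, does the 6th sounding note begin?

1. 0.0ms @ 0 + 952.381ms (3)
2. 952.381ms @ 3 + 952.381ms (3)
3. 1904.762ms @ 6 + 761.905ms (12/5)
4. 2666.667ms @ 42/5 + 380.952ms (6/5)
5. 3047.619ms @ 48/5 + 380.952ms (6/5)
6. 3428.571ms @ 54/5 + 380.952ms (6/5)

note 6 onset = 54/5b = 3428.571ms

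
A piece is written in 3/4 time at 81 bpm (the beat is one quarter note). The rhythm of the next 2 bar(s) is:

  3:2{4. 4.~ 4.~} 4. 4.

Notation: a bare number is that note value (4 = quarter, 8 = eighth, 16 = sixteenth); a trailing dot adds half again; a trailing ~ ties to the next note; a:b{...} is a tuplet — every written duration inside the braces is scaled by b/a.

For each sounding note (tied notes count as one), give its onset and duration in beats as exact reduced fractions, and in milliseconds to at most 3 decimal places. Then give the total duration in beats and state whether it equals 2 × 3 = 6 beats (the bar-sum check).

1) 0.0ms=0b +740.741ms=1b
2) 740.741ms=1b +2592.593ms=7/2b
3) 3333.333ms=9/2b +1111.111ms=3/2b
Σ=6b of 6 (81bpm 3/4) — PASS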